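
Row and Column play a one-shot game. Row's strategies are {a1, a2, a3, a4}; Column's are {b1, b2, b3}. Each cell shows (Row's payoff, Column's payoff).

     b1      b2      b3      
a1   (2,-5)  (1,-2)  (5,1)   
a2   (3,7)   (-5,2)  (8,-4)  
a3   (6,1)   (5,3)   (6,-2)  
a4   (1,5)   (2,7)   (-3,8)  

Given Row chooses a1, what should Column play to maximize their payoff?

b3

With Row fixed at a1, Column's payoffs are: b1 → -5, b2 → -2, b3 → 1.
The maximum is 1, achieved by b3.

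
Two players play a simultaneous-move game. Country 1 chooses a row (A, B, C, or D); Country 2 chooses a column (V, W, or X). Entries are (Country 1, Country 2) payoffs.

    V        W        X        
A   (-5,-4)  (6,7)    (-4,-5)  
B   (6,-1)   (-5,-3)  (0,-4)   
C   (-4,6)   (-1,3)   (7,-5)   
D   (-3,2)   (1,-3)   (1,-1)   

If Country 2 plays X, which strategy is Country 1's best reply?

C

With Country 2 fixed at X, Country 1's payoffs are: A → -4, B → 0, C → 7, D → 1.
The maximum is 7, achieved by C.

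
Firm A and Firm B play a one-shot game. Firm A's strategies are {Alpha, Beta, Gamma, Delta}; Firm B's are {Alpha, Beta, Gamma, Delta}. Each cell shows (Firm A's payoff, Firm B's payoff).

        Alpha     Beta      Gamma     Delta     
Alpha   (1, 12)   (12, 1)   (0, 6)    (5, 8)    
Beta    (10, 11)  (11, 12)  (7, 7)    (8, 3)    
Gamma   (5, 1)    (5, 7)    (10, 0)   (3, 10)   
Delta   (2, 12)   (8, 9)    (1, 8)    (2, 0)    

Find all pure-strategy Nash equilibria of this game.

Find each player's best response to every opponent strategy; NE are the intersections.
Firm A's best responses — vs Alpha: Beta (payoff 10); vs Beta: Alpha (payoff 12); vs Gamma: Gamma (payoff 10); vs Delta: Beta (payoff 8).
Firm B's best responses — vs Alpha: Alpha (payoff 12); vs Beta: Beta (payoff 12); vs Gamma: Delta (payoff 10); vs Delta: Alpha (payoff 12).
No cell has both players best-responding. For instance, Firm A's best reply to Beta is Alpha, but against Alpha Firm B prefers Alpha over Beta.

None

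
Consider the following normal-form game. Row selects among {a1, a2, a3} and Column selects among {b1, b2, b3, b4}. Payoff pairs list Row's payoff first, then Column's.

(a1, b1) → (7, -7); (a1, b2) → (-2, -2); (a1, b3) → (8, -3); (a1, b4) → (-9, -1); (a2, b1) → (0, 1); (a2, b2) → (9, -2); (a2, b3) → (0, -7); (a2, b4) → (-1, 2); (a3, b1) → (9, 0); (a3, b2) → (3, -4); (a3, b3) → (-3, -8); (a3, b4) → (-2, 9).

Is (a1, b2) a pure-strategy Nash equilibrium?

Holding Column at b2: Row gets -2 from a1 but could get 9 by switching to a2. Row has a profitable deviation.

No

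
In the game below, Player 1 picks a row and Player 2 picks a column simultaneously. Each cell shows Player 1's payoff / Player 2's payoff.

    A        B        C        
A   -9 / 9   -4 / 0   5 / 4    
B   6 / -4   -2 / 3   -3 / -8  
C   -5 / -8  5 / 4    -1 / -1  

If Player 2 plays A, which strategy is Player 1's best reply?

With Player 2 fixed at A, Player 1's payoffs are: A → -9, B → 6, C → -5.
The maximum is 6, achieved by B.

B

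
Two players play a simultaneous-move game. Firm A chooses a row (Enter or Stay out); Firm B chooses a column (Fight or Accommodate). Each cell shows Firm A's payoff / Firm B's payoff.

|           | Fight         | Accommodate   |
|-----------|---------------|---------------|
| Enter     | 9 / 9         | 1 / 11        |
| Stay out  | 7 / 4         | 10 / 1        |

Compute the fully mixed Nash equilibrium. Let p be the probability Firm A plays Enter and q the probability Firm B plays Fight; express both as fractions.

Each player's mixing probability is pinned down by making the *other* player indifferent.
Firm B indifferent between Fight and Accommodate: p·9 + (1−p)·4 = p·11 + (1−p)·1 ⟹ 4 + 5p = 1 + 10p ⟹ p = 3/5.
Firm A indifferent between Enter and Stay out: q·9 + (1−q)·1 = q·7 + (1−q)·10 ⟹ 1 + 8q = 10 + (-3)q ⟹ q = 9/11.

p = 3/5, q = 9/11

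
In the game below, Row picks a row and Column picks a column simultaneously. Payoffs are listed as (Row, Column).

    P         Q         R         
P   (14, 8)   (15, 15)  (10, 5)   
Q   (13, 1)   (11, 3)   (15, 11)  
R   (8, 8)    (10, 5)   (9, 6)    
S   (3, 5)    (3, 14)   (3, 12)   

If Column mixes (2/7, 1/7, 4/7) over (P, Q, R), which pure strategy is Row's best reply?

Q

Row's best reply maximizes expected payoff against the mix.
P: (2/7)·14 + (1/7)·15 + (4/7)·10 = 83/7
Q: (2/7)·13 + (1/7)·11 + (4/7)·15 = 97/7
R: (2/7)·8 + (1/7)·10 + (4/7)·9 = 62/7
S: (2/7)·3 + (1/7)·3 + (4/7)·3 = 3
Highest expected payoff is 97/7, from Q.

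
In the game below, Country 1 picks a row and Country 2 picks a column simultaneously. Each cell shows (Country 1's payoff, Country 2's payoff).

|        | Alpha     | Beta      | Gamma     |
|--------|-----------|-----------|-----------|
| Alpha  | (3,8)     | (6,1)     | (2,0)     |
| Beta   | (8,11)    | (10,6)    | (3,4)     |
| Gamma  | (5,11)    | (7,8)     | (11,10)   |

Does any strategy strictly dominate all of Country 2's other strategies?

A strategy is strictly dominant if it gives Country 2 a strictly higher payoff than every other strategy, against every choice by the opponent.
Alpha strictly dominates: vs Alpha: 8 > each of {1, 0}; vs Beta: 11 > each of {6, 4}; vs Gamma: 11 > each of {8, 10}.

Alpha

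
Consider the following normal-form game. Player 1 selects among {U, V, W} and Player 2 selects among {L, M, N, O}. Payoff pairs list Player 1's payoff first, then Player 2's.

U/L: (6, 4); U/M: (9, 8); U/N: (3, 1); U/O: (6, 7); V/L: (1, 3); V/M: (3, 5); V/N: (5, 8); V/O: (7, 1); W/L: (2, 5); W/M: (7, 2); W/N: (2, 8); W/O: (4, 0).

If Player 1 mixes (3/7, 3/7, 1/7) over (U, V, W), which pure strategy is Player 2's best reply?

M

Player 2's best reply maximizes expected payoff against the mix.
L: (3/7)·4 + (3/7)·3 + (1/7)·5 = 26/7
M: (3/7)·8 + (3/7)·5 + (1/7)·2 = 41/7
N: (3/7)·1 + (3/7)·8 + (1/7)·8 = 5
O: (3/7)·7 + (3/7)·1 + (1/7)·0 = 24/7
Highest expected payoff is 41/7, from M.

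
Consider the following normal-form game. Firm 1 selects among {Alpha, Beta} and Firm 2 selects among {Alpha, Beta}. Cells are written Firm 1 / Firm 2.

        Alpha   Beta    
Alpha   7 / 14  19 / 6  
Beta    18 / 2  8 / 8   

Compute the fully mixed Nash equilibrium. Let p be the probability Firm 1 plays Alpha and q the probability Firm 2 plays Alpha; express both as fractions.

Each player's mixing probability is pinned down by making the *other* player indifferent.
Firm 2 indifferent between Alpha and Beta: p·14 + (1−p)·2 = p·6 + (1−p)·8 ⟹ 2 + 12p = 8 + (-2)p ⟹ p = 3/7.
Firm 1 indifferent between Alpha and Beta: q·7 + (1−q)·19 = q·18 + (1−q)·8 ⟹ 19 + (-12)q = 8 + 10q ⟹ q = 1/2.

p = 3/7, q = 1/2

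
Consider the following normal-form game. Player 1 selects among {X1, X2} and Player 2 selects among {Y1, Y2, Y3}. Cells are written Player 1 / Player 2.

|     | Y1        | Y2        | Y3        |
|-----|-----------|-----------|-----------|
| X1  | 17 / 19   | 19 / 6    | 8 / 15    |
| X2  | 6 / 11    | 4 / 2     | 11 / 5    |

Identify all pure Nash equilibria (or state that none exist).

A profile is a Nash equilibrium when each player is best-responding to the other.
Player 1's best responses — vs Y1: X1 (payoff 17); vs Y2: X1 (payoff 19); vs Y3: X2 (payoff 11).
Player 2's best responses — vs X1: Y1 (payoff 19); vs X2: Y1 (payoff 11).
The only mutual best response is (X1, Y1); neither player gains by switching there.

(X1, Y1)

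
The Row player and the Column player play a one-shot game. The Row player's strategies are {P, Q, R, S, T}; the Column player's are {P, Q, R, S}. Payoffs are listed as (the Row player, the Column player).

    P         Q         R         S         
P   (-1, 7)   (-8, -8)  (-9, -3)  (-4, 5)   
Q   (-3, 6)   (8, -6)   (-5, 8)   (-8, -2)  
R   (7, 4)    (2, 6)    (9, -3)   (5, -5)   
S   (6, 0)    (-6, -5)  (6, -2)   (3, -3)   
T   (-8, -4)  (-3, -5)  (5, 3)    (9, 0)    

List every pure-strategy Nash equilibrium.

A profile is a Nash equilibrium when each player is best-responding to the other.
The Row player's best responses — vs P: R (payoff 7); vs Q: Q (payoff 8); vs R: R (payoff 9); vs S: T (payoff 9).
The Column player's best responses — vs P: P (payoff 7); vs Q: R (payoff 8); vs R: Q (payoff 6); vs S: P (payoff 0); vs T: R (payoff 3).
No cell has both players best-responding. For instance, the Row player's best reply to R is R, but against R the Column player prefers Q over R.

None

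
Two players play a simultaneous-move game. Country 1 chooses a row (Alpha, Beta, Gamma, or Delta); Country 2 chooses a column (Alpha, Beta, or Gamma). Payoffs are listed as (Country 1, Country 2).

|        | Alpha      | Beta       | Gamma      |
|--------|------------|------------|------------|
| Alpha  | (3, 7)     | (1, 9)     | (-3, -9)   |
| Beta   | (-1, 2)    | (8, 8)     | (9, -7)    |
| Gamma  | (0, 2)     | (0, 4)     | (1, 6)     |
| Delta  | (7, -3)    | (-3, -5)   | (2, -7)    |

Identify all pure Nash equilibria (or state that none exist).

(Beta, Beta) and (Delta, Alpha)

Check mutual best responses: a cell is a NE iff neither player can gain by unilaterally deviating.
Country 1's best responses — vs Alpha: Delta (payoff 7); vs Beta: Beta (payoff 8); vs Gamma: Beta (payoff 9).
Country 2's best responses — vs Alpha: Beta (payoff 9); vs Beta: Beta (payoff 8); vs Gamma: Gamma (payoff 6); vs Delta: Alpha (payoff -3).
Mutual best responses occur at (Beta, Beta) and (Delta, Alpha); at each, neither player gains by switching.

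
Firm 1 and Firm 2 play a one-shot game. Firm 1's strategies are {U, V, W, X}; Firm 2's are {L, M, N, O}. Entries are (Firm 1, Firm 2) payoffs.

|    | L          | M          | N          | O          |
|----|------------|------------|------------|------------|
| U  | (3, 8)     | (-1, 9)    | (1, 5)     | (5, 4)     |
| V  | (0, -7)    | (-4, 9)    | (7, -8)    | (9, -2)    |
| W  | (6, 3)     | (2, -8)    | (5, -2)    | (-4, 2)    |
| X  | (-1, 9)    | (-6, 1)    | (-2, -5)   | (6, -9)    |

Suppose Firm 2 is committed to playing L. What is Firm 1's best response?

With Firm 2 fixed at L, Firm 1's payoffs are: U → 3, V → 0, W → 6, X → -1.
The maximum is 6, achieved by W.

W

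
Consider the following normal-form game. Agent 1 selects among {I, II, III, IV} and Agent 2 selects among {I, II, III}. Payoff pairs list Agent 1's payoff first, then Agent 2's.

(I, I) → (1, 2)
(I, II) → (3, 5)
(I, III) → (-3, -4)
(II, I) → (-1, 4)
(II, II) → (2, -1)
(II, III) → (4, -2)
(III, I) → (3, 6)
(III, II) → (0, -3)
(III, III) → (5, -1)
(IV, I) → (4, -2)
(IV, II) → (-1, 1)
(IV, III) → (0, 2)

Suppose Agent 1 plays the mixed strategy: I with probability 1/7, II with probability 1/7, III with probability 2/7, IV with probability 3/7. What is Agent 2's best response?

I

Compute Agent 2's expected payoff from each pure strategy against the given mix.
I: (1/7)·2 + (1/7)·4 + (2/7)·6 + (3/7)·(-2) = 12/7
II: (1/7)·5 + (1/7)·(-1) + (2/7)·(-3) + (3/7)·1 = 1/7
III: (1/7)·(-4) + (1/7)·(-2) + (2/7)·(-1) + (3/7)·2 = -2/7
Highest expected payoff is 12/7, from I.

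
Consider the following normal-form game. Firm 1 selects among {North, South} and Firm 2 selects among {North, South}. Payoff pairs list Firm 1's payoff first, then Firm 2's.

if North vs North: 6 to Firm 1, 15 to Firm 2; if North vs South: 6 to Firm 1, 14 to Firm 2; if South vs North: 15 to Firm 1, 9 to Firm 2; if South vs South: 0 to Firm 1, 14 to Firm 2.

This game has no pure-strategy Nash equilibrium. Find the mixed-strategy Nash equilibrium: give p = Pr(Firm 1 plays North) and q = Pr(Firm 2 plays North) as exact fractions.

p = 5/6, q = 2/5

Each player's mixing probability is pinned down by making the *other* player indifferent.
Firm 2 indifferent between North and South: p·15 + (1−p)·9 = p·14 + (1−p)·14 ⟹ 9 + 6p = 14 + 0p ⟹ p = 5/6.
Firm 1 indifferent between North and South: q·6 + (1−q)·6 = q·15 + (1−q)·0 ⟹ 6 + 0q = 0 + 15q ⟹ q = 2/5.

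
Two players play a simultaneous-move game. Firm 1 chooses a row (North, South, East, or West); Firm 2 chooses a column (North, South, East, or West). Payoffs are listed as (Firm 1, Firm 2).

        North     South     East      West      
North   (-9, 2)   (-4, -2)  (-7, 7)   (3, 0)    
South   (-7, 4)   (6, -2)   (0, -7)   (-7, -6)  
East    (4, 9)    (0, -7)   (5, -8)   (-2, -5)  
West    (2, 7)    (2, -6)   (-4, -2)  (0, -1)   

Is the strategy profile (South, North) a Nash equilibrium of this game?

Holding Firm 2 at North: Firm 1 gets -7 from South but could get 4 by switching to East. Firm 1 has a profitable deviation.

No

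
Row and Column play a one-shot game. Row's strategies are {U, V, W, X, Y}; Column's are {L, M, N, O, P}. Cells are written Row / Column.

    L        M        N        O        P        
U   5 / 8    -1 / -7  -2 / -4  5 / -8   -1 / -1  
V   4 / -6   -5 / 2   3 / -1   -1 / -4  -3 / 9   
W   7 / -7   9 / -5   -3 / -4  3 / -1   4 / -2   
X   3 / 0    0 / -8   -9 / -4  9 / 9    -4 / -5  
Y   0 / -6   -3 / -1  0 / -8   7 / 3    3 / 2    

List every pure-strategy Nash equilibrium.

A profile is a Nash equilibrium when each player is best-responding to the other.
Row's best responses — vs L: W (payoff 7); vs M: W (payoff 9); vs N: V (payoff 3); vs O: X (payoff 9); vs P: W (payoff 4).
Column's best responses — vs U: L (payoff 8); vs V: P (payoff 9); vs W: O (payoff -1); vs X: O (payoff 9); vs Y: O (payoff 3).
The only mutual best response is (X, O); neither player gains by switching there.

(X, O)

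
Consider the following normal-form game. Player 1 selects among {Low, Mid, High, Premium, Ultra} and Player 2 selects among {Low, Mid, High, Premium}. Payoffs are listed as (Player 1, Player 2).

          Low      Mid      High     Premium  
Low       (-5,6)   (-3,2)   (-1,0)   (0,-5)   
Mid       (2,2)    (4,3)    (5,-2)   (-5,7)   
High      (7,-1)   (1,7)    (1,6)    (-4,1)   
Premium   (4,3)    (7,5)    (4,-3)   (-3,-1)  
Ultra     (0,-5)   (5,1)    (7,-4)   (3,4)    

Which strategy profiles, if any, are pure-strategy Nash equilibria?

A profile is a Nash equilibrium when each player is best-responding to the other.
Player 1's best responses — vs Low: High (payoff 7); vs Mid: Premium (payoff 7); vs High: Ultra (payoff 7); vs Premium: Ultra (payoff 3).
Player 2's best responses — vs Low: Low (payoff 6); vs Mid: Premium (payoff 7); vs High: Mid (payoff 7); vs Premium: Mid (payoff 5); vs Ultra: Premium (payoff 4).
Mutual best responses occur at (Premium, Mid) and (Ultra, Premium); at each, neither player gains by switching.

(Premium, Mid) and (Ultra, Premium)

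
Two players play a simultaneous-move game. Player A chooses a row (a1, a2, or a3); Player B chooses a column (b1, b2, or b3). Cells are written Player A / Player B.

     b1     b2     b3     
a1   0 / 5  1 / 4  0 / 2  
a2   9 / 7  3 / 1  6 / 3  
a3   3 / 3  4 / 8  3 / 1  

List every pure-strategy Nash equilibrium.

(a2, b1) and (a3, b2)

A profile is a Nash equilibrium when each player is best-responding to the other.
Player A's best responses — vs b1: a2 (payoff 9); vs b2: a3 (payoff 4); vs b3: a2 (payoff 6).
Player B's best responses — vs a1: b1 (payoff 5); vs a2: b1 (payoff 7); vs a3: b2 (payoff 8).
Mutual best responses occur at (a2, b1) and (a3, b2); at each, neither player gains by switching.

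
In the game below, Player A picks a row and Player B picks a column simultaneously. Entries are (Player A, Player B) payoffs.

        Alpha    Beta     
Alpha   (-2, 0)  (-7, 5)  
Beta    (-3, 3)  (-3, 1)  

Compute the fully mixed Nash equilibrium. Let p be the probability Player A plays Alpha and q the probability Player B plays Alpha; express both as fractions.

Each player's mixing probability is pinned down by making the *other* player indifferent.
Player B indifferent between Alpha and Beta: p·0 + (1−p)·3 = p·5 + (1−p)·1 ⟹ 3 + (-3)p = 1 + 4p ⟹ p = 2/7.
Player A indifferent between Alpha and Beta: q·(-2) + (1−q)·(-7) = q·(-3) + (1−q)·(-3) ⟹ (-7) + 5q = (-3) + 0q ⟹ q = 4/5.

p = 2/7, q = 4/5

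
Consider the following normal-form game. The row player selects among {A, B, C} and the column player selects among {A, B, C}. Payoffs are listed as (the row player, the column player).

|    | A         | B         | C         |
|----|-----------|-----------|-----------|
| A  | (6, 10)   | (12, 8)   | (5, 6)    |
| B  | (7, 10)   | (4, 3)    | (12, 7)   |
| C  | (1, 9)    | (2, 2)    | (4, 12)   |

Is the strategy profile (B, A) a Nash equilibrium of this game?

Yes

Holding the column player at A: the row player gets 7 from B, versus 6 from A, 1 from C. No profitable deviation for the row player.
Holding the row player at B: the column player gets 10 from A, versus 3 from B, 7 from C. No profitable deviation for the column player either.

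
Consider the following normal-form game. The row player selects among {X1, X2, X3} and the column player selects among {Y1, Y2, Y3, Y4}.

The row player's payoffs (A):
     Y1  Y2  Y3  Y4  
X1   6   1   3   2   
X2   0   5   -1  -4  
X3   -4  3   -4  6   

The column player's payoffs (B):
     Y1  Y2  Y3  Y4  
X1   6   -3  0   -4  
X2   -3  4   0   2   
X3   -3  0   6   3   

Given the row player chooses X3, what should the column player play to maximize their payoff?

With the row player fixed at X3, the column player's payoffs are: Y1 → -3, Y2 → 0, Y3 → 6, Y4 → 3.
The maximum is 6, achieved by Y3.

Y3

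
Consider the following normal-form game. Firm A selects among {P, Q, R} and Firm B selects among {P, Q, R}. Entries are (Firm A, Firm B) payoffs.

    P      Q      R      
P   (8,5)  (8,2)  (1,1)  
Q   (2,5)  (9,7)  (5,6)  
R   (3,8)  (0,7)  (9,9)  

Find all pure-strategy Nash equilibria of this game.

Check mutual best responses: a cell is a NE iff neither player can gain by unilaterally deviating.
Firm A's best responses — vs P: P (payoff 8); vs Q: Q (payoff 9); vs R: R (payoff 9).
Firm B's best responses — vs P: P (payoff 5); vs Q: Q (payoff 7); vs R: R (payoff 9).
Mutual best responses occur at (P, P), (Q, Q), and (R, R); at each, neither player gains by switching.

(P, P), (Q, Q), and (R, R)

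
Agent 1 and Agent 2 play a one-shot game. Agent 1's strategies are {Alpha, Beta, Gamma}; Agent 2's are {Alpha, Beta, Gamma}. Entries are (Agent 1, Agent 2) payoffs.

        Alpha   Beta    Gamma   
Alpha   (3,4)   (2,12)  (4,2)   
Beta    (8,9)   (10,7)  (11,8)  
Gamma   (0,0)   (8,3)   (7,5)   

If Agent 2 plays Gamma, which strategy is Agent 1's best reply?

Beta

With Agent 2 fixed at Gamma, Agent 1's payoffs are: Alpha → 4, Beta → 11, Gamma → 7.
The maximum is 11, achieved by Beta.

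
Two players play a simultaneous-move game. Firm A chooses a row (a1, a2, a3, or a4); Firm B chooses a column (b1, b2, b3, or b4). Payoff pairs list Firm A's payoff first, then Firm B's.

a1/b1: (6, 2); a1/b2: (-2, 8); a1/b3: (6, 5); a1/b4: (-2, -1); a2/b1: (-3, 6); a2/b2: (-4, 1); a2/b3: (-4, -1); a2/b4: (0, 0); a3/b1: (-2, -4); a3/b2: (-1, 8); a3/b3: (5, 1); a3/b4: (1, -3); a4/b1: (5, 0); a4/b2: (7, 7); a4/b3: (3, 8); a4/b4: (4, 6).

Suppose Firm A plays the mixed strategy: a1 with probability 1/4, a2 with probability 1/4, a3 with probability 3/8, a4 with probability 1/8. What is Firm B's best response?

b2

Compute Firm B's expected payoff from each pure strategy against the given mix.
b1: (1/4)·2 + (1/4)·6 + (3/8)·(-4) + (1/8)·0 = 1/2
b2: (1/4)·8 + (1/4)·1 + (3/8)·8 + (1/8)·7 = 49/8
b3: (1/4)·5 + (1/4)·(-1) + (3/8)·1 + (1/8)·8 = 19/8
b4: (1/4)·(-1) + (1/4)·0 + (3/8)·(-3) + (1/8)·6 = -5/8
Highest expected payoff is 49/8, from b2.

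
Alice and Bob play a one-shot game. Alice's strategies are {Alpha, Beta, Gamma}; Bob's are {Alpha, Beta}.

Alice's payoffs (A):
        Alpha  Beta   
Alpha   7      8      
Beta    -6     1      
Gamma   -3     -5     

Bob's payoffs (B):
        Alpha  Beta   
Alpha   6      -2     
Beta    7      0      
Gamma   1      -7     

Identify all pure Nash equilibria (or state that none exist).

(Alpha, Alpha)

Find each player's best response to every opponent strategy; NE are the intersections.
Alice's best responses — vs Alpha: Alpha (payoff 7); vs Beta: Alpha (payoff 8).
Bob's best responses — vs Alpha: Alpha (payoff 6); vs Beta: Alpha (payoff 7); vs Gamma: Alpha (payoff 1).
The only mutual best response is (Alpha, Alpha); neither player gains by switching there.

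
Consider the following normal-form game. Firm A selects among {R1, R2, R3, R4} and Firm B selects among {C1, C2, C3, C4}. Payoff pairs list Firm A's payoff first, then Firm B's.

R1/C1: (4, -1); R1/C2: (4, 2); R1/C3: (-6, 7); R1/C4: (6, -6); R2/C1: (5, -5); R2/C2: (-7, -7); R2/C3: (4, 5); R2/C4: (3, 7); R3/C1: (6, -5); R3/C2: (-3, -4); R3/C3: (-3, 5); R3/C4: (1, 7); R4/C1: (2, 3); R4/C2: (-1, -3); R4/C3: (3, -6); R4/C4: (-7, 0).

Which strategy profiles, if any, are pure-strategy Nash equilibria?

Check mutual best responses: a cell is a NE iff neither player can gain by unilaterally deviating.
Firm A's best responses — vs C1: R3 (payoff 6); vs C2: R1 (payoff 4); vs C3: R2 (payoff 4); vs C4: R1 (payoff 6).
Firm B's best responses — vs R1: C3 (payoff 7); vs R2: C4 (payoff 7); vs R3: C4 (payoff 7); vs R4: C1 (payoff 3).
No cell has both players best-responding. For instance, Firm A's best reply to C1 is R3, but against R3 Firm B prefers C4 over C1.

There is no pure-strategy Nash equilibrium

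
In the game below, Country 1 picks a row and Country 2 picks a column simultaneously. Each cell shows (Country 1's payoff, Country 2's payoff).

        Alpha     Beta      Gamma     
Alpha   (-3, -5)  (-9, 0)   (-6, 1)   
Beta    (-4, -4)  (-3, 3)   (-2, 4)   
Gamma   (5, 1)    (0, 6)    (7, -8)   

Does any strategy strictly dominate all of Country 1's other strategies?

Gamma

Check whether one of Country 1's strategies beats all alternatives regardless of what the opponent does.
Gamma strictly dominates: vs Alpha: 5 > each of {-3, -4}; vs Beta: 0 > each of {-9, -3}; vs Gamma: 7 > each of {-6, -2}.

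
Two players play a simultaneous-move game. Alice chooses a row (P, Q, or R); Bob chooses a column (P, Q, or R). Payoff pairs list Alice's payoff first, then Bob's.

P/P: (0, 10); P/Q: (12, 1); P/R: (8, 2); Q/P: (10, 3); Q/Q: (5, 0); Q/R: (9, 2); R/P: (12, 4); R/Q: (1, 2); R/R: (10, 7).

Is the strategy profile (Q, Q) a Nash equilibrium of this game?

No

Holding Bob at Q: Alice gets 5 from Q but could get 12 by switching to P. Alice has a profitable deviation.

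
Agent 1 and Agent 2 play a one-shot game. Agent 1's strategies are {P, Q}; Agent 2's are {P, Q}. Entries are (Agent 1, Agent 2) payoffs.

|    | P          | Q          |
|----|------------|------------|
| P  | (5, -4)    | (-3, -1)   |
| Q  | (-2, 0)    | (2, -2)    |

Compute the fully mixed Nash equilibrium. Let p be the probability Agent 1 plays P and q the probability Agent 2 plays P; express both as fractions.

Each player's mixing probability is pinned down by making the *other* player indifferent.
Agent 2 indifferent between P and Q: p·(-4) + (1−p)·0 = p·(-1) + (1−p)·(-2) ⟹ 0 + (-4)p = (-2) + 1p ⟹ p = 2/5.
Agent 1 indifferent between P and Q: q·5 + (1−q)·(-3) = q·(-2) + (1−q)·2 ⟹ (-3) + 8q = 2 + (-4)q ⟹ q = 5/12.

p = 2/5, q = 5/12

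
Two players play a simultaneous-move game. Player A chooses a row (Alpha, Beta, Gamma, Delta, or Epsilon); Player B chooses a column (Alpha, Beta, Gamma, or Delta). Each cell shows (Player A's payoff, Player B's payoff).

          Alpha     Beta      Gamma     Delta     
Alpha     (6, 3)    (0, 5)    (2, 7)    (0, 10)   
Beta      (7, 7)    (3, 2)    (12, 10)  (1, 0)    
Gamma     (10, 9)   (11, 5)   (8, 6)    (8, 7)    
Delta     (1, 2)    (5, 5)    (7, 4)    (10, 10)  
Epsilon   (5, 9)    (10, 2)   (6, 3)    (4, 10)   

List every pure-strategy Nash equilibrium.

(Beta, Gamma), (Gamma, Alpha), and (Delta, Delta)

Check mutual best responses: a cell is a NE iff neither player can gain by unilaterally deviating.
Player A's best responses — vs Alpha: Gamma (payoff 10); vs Beta: Gamma (payoff 11); vs Gamma: Beta (payoff 12); vs Delta: Delta (payoff 10).
Player B's best responses — vs Alpha: Delta (payoff 10); vs Beta: Gamma (payoff 10); vs Gamma: Alpha (payoff 9); vs Delta: Delta (payoff 10); vs Epsilon: Delta (payoff 10).
Mutual best responses occur at (Beta, Gamma), (Gamma, Alpha), and (Delta, Delta); at each, neither player gains by switching.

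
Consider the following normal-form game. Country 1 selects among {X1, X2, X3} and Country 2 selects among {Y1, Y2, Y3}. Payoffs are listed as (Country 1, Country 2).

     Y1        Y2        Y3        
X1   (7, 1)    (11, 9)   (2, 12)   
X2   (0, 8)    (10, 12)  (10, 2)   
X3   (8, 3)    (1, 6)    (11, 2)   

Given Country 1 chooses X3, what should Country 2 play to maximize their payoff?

With Country 1 fixed at X3, Country 2's payoffs are: Y1 → 3, Y2 → 6, Y3 → 2.
The maximum is 6, achieved by Y2.

Y2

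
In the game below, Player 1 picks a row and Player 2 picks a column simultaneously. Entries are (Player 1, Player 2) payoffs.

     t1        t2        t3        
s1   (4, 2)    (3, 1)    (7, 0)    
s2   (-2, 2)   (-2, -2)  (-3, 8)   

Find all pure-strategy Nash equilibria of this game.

(s1, t1)

Check mutual best responses: a cell is a NE iff neither player can gain by unilaterally deviating.
Player 1's best responses — vs t1: s1 (payoff 4); vs t2: s1 (payoff 3); vs t3: s1 (payoff 7).
Player 2's best responses — vs s1: t1 (payoff 2); vs s2: t3 (payoff 8).
The only mutual best response is (s1, t1); neither player gains by switching there.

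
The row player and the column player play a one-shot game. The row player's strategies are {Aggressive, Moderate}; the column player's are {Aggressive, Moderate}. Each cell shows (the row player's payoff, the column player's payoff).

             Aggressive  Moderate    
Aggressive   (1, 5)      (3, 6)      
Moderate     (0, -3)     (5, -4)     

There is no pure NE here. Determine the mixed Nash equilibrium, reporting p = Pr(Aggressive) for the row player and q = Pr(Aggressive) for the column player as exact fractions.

p = 1/2, q = 2/3

Each player's mixing probability is pinned down by making the *other* player indifferent.
The column player indifferent between Aggressive and Moderate: p·5 + (1−p)·(-3) = p·6 + (1−p)·(-4) ⟹ (-3) + 8p = (-4) + 10p ⟹ p = 1/2.
The row player indifferent between Aggressive and Moderate: q·1 + (1−q)·3 = q·0 + (1−q)·5 ⟹ 3 + (-2)q = 5 + (-5)q ⟹ q = 2/3.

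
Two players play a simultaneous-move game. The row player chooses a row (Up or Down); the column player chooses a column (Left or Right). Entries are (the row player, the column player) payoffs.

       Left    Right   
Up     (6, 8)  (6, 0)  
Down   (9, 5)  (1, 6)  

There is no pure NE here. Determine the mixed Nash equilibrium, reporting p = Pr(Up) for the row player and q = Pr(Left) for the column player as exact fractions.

In a mixed NE each player is indifferent between their pure strategies, so the opponent's mix sets the indifference.
The column player indifferent between Left and Right: p·8 + (1−p)·5 = p·0 + (1−p)·6 ⟹ 5 + 3p = 6 + (-6)p ⟹ p = 1/9.
The row player indifferent between Up and Down: q·6 + (1−q)·6 = q·9 + (1−q)·1 ⟹ 6 + 0q = 1 + 8q ⟹ q = 5/8.

p = 1/9, q = 5/8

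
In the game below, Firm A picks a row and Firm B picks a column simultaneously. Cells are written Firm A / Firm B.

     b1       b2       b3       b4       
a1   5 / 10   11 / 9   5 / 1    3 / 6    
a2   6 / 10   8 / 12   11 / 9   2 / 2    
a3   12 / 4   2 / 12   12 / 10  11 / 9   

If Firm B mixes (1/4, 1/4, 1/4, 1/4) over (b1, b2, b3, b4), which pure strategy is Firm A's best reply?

Firm A's best reply maximizes expected payoff against the mix.
a1: (1/4)·5 + (1/4)·11 + (1/4)·5 + (1/4)·3 = 6
a2: (1/4)·6 + (1/4)·8 + (1/4)·11 + (1/4)·2 = 27/4
a3: (1/4)·12 + (1/4)·2 + (1/4)·12 + (1/4)·11 = 37/4
Highest expected payoff is 37/4, from a3.

a3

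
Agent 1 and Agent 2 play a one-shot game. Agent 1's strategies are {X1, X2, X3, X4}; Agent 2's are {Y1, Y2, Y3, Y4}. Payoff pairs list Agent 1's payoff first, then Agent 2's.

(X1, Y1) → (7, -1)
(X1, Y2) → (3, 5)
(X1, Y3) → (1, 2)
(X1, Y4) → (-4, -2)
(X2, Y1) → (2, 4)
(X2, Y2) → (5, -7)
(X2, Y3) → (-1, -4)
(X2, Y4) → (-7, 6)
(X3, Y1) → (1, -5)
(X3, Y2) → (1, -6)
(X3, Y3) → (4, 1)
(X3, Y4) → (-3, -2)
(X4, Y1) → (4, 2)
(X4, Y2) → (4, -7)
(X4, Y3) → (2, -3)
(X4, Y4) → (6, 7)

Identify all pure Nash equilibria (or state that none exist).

A profile is a Nash equilibrium when each player is best-responding to the other.
Agent 1's best responses — vs Y1: X1 (payoff 7); vs Y2: X2 (payoff 5); vs Y3: X3 (payoff 4); vs Y4: X4 (payoff 6).
Agent 2's best responses — vs X1: Y2 (payoff 5); vs X2: Y4 (payoff 6); vs X3: Y3 (payoff 1); vs X4: Y4 (payoff 7).
Mutual best responses occur at (X3, Y3) and (X4, Y4); at each, neither player gains by switching.

(X3, Y3) and (X4, Y4)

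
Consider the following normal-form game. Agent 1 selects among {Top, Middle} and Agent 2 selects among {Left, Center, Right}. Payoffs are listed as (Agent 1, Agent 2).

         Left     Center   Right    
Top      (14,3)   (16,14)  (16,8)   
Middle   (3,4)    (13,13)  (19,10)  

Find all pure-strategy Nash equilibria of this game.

(Top, Center)

Find each player's best response to every opponent strategy; NE are the intersections.
Agent 1's best responses — vs Left: Top (payoff 14); vs Center: Top (payoff 16); vs Right: Middle (payoff 19).
Agent 2's best responses — vs Top: Center (payoff 14); vs Middle: Center (payoff 13).
The only mutual best response is (Top, Center); neither player gains by switching there.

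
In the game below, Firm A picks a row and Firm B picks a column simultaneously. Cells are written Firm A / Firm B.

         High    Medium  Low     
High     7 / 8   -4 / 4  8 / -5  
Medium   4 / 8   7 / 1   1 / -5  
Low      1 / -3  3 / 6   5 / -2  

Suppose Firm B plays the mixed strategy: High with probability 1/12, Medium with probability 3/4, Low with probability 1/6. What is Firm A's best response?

Compute Firm A's expected payoff from each pure strategy against the given mix.
High: (1/12)·7 + (3/4)·(-4) + (1/6)·8 = -13/12
Medium: (1/12)·4 + (3/4)·7 + (1/6)·1 = 23/4
Low: (1/12)·1 + (3/4)·3 + (1/6)·5 = 19/6
Highest expected payoff is 23/4, from Medium.

Medium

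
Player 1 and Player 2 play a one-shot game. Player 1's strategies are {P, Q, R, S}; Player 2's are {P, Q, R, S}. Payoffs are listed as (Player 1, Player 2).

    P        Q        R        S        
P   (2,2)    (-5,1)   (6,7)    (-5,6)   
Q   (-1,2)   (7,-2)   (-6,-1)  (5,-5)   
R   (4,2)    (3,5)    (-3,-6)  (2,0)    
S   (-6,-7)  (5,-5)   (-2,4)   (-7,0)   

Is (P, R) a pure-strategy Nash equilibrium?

Yes

Holding Player 2 at R: Player 1 gets 6 from P, versus -6 from Q, -3 from R, -2 from S. No profitable deviation for Player 1.
Holding Player 1 at P: Player 2 gets 7 from R, versus 2 from P, 1 from Q, 6 from S. No profitable deviation for Player 2 either.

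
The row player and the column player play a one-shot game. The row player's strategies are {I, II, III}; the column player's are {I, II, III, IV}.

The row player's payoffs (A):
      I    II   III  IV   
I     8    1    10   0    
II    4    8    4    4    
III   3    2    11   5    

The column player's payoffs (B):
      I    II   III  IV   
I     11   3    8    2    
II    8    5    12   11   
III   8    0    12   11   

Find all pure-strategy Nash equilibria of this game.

(I, I) and (III, III)

Check mutual best responses: a cell is a NE iff neither player can gain by unilaterally deviating.
The row player's best responses — vs I: I (payoff 8); vs II: II (payoff 8); vs III: III (payoff 11); vs IV: III (payoff 5).
The column player's best responses — vs I: I (payoff 11); vs II: III (payoff 12); vs III: III (payoff 12).
Mutual best responses occur at (I, I) and (III, III); at each, neither player gains by switching.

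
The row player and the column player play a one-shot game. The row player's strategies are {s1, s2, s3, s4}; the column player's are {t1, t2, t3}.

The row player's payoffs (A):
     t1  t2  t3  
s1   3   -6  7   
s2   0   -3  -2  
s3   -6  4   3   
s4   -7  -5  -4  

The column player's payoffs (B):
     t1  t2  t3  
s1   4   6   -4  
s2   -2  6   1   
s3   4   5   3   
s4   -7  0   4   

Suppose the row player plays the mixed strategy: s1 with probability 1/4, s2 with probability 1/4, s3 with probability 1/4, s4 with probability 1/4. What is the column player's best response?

t2

Compute the column player's expected payoff from each pure strategy against the given mix.
t1: (1/4)·4 + (1/4)·(-2) + (1/4)·4 + (1/4)·(-7) = -1/4
t2: (1/4)·6 + (1/4)·6 + (1/4)·5 + (1/4)·0 = 17/4
t3: (1/4)·(-4) + (1/4)·1 + (1/4)·3 + (1/4)·4 = 1
Highest expected payoff is 17/4, from t2.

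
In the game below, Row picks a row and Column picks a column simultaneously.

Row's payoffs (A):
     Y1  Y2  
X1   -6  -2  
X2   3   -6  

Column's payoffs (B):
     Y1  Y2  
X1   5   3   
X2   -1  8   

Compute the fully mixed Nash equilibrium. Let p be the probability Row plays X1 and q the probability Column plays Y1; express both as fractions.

p = 9/11, q = 4/13

In a mixed NE each player is indifferent between their pure strategies, so the opponent's mix sets the indifference.
Column indifferent between Y1 and Y2: p·5 + (1−p)·(-1) = p·3 + (1−p)·8 ⟹ (-1) + 6p = 8 + (-5)p ⟹ p = 9/11.
Row indifferent between X1 and X2: q·(-6) + (1−q)·(-2) = q·3 + (1−q)·(-6) ⟹ (-2) + (-4)q = (-6) + 9q ⟹ q = 4/13.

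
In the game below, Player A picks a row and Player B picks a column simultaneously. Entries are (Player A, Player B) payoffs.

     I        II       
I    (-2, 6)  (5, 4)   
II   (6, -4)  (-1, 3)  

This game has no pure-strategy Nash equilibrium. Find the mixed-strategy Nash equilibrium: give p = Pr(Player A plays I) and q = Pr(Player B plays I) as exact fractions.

p = 7/9, q = 3/7

Each player's mixing probability is pinned down by making the *other* player indifferent.
Player B indifferent between I and II: p·6 + (1−p)·(-4) = p·4 + (1−p)·3 ⟹ (-4) + 10p = 3 + 1p ⟹ p = 7/9.
Player A indifferent between I and II: q·(-2) + (1−q)·5 = q·6 + (1−q)·(-1) ⟹ 5 + (-7)q = (-1) + 7q ⟹ q = 3/7.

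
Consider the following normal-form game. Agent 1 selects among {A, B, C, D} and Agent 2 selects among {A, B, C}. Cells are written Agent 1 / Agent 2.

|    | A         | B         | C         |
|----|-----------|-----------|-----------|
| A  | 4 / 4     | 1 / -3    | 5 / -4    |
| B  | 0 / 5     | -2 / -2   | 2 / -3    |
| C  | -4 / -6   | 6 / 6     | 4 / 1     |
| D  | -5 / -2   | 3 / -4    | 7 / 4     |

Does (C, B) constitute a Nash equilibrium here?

Holding Agent 2 at B: Agent 1 gets 6 from C, versus 1 from A, -2 from B, 3 from D. No profitable deviation for Agent 1.
Holding Agent 1 at C: Agent 2 gets 6 from B, versus -6 from A, 1 from C. No profitable deviation for Agent 2 either.

Yes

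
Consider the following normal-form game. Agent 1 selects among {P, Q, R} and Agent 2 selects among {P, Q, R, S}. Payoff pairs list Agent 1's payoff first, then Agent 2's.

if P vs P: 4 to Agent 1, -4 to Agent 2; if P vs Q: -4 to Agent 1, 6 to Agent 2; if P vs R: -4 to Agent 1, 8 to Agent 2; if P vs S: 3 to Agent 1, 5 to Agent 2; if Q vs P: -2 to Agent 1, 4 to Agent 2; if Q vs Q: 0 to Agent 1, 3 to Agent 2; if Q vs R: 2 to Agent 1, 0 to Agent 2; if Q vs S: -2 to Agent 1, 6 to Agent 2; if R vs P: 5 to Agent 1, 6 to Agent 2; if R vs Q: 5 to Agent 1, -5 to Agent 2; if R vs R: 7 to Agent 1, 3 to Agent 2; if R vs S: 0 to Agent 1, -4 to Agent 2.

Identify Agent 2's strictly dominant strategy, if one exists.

No strictly dominant strategy

A strategy is strictly dominant if it gives Agent 2 a strictly higher payoff than every other strategy, against every choice by the opponent.
P is not dominant: against P, Q gives 6 > -4.
Q is not dominant: against P, R gives 8 > 6.
R is not dominant: against Q, P gives 4 > 0.
S is not dominant: against P, Q gives 6 > 5.
No single strategy is best against every opponent action.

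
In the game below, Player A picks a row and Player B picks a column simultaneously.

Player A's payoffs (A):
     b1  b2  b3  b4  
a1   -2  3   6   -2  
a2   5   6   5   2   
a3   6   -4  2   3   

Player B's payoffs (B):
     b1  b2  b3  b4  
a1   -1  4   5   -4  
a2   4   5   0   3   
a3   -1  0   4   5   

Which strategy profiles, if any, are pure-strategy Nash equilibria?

(a1, b3), (a2, b2), and (a3, b4)

Check mutual best responses: a cell is a NE iff neither player can gain by unilaterally deviating.
Player A's best responses — vs b1: a3 (payoff 6); vs b2: a2 (payoff 6); vs b3: a1 (payoff 6); vs b4: a3 (payoff 3).
Player B's best responses — vs a1: b3 (payoff 5); vs a2: b2 (payoff 5); vs a3: b4 (payoff 5).
Mutual best responses occur at (a1, b3), (a2, b2), and (a3, b4); at each, neither player gains by switching.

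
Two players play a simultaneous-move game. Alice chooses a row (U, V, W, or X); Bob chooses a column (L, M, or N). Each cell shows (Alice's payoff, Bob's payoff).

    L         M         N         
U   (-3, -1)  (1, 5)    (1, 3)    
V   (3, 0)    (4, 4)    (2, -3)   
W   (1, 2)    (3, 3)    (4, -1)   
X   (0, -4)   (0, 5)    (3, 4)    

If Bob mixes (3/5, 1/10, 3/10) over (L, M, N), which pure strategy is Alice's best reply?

Alice's best reply maximizes expected payoff against the mix.
U: (3/5)·(-3) + (1/10)·1 + (3/10)·1 = -7/5
V: (3/5)·3 + (1/10)·4 + (3/10)·2 = 14/5
W: (3/5)·1 + (1/10)·3 + (3/10)·4 = 21/10
X: (3/5)·0 + (1/10)·0 + (3/10)·3 = 9/10
Highest expected payoff is 14/5, from V.

V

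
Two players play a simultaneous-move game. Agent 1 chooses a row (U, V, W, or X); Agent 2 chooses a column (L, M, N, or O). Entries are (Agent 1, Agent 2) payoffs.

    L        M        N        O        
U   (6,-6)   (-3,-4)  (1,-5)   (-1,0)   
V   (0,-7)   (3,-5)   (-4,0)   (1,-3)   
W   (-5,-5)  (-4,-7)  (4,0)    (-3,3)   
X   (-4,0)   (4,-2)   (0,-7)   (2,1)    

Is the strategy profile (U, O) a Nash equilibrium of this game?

No

Holding Agent 2 at O: Agent 1 gets -1 from U but could get 2 by switching to X. Agent 1 has a profitable deviation.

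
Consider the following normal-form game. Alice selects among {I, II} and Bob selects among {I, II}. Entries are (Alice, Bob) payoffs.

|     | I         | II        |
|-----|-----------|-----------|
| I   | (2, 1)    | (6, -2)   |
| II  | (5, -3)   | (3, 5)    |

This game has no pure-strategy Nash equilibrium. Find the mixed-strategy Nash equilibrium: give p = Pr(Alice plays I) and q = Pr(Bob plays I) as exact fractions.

In a mixed NE each player is indifferent between their pure strategies, so the opponent's mix sets the indifference.
Bob indifferent between I and II: p·1 + (1−p)·(-3) = p·(-2) + (1−p)·5 ⟹ (-3) + 4p = 5 + (-7)p ⟹ p = 8/11.
Alice indifferent between I and II: q·2 + (1−q)·6 = q·5 + (1−q)·3 ⟹ 6 + (-4)q = 3 + 2q ⟹ q = 1/2.

p = 8/11, q = 1/2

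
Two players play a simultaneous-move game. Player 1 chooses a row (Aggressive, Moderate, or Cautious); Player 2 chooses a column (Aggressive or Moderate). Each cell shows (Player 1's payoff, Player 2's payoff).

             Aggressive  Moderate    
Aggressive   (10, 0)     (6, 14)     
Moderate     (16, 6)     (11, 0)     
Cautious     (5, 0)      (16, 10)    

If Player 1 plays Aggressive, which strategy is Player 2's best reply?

Moderate

With Player 1 fixed at Aggressive, Player 2's payoffs are: Aggressive → 0, Moderate → 14.
The maximum is 14, achieved by Moderate.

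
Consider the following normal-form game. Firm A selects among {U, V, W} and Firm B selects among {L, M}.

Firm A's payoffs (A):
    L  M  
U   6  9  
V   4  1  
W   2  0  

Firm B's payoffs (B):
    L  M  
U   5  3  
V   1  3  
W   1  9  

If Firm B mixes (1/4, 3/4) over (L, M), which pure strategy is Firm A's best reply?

U

Firm A's best reply maximizes expected payoff against the mix.
U: (1/4)·6 + (3/4)·9 = 33/4
V: (1/4)·4 + (3/4)·1 = 7/4
W: (1/4)·2 + (3/4)·0 = 1/2
Highest expected payoff is 33/4, from U.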